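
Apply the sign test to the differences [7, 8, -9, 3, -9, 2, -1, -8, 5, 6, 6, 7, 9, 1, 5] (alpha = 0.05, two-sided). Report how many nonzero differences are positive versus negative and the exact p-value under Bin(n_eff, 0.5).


Step 1: Discard zero differences. Original n = 15; n_eff = number of nonzero differences = 15.
Nonzero differences (with sign): +7, +8, -9, +3, -9, +2, -1, -8, +5, +6, +6, +7, +9, +1, +5
Step 2: Count signs: positive = 11, negative = 4.
Step 3: Under H0: P(positive) = 0.5, so the number of positives S ~ Bin(15, 0.5).
Step 4: Two-sided exact p-value = sum of Bin(15,0.5) probabilities at or below the observed probability = 0.118469.
Step 5: alpha = 0.05. fail to reject H0.

n_eff = 15, pos = 11, neg = 4, p = 0.118469, fail to reject H0.


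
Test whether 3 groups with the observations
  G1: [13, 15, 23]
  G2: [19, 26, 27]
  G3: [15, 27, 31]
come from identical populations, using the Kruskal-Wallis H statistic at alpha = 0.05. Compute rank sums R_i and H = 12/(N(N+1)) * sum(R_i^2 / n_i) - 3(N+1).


Step 1: Combine all N = 9 observations and assign midranks.
sorted (value, group, rank): (13,G1,1), (15,G1,2.5), (15,G3,2.5), (19,G2,4), (23,G1,5), (26,G2,6), (27,G2,7.5), (27,G3,7.5), (31,G3,9)
Step 2: Sum ranks within each group.
R_1 = 8.5 (n_1 = 3)
R_2 = 17.5 (n_2 = 3)
R_3 = 19 (n_3 = 3)
Step 3: H = 12/(N(N+1)) * sum(R_i^2/n_i) - 3(N+1)
     = 12/(9*10) * (8.5^2/3 + 17.5^2/3 + 19^2/3) - 3*10
     = 0.133333 * 246.5 - 30
     = 2.866667.
Step 4: Ties present; correction factor C = 1 - 12/(9^3 - 9) = 0.983333. Corrected H = 2.866667 / 0.983333 = 2.915254.
Step 5: Under H0, H ~ chi^2(2); p-value = 0.232788.
Step 6: alpha = 0.05. fail to reject H0.

H = 2.9153, df = 2, p = 0.232788, fail to reject H0.


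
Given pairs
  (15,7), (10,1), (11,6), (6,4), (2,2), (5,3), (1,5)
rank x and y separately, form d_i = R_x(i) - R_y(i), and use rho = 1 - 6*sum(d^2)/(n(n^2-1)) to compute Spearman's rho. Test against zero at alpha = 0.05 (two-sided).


Step 1: Rank x and y separately (midranks; no ties here).
rank(x): 15->7, 10->5, 11->6, 6->4, 2->2, 5->3, 1->1
rank(y): 7->7, 1->1, 6->6, 4->4, 2->2, 3->3, 5->5
Step 2: d_i = R_x(i) - R_y(i); compute d_i^2.
  (7-7)^2=0, (5-1)^2=16, (6-6)^2=0, (4-4)^2=0, (2-2)^2=0, (3-3)^2=0, (1-5)^2=16
sum(d^2) = 32.
Step 3: rho = 1 - 6*32 / (7*(7^2 - 1)) = 1 - 192/336 = 0.428571.
Step 4: Under H0, t = rho * sqrt((n-2)/(1-rho^2)) = 1.0607 ~ t(5).
Step 5: Two-sided p-value from the t-distribution with 5 df = 0.337368.
Step 6: alpha = 0.05. fail to reject H0.

rho = 0.4286, p = 0.337368, fail to reject H0 at alpha = 0.05.


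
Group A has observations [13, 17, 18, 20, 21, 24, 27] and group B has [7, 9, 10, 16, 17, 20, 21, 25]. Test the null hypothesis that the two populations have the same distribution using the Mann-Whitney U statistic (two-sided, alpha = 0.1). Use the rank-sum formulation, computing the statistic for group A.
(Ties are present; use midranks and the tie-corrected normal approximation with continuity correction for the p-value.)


Step 1: Combine and sort all 15 observations; assign midranks.
sorted (value, group): (7,Y), (9,Y), (10,Y), (13,X), (16,Y), (17,X), (17,Y), (18,X), (20,X), (20,Y), (21,X), (21,Y), (24,X), (25,Y), (27,X)
ranks: 7->1, 9->2, 10->3, 13->4, 16->5, 17->6.5, 17->6.5, 18->8, 20->9.5, 20->9.5, 21->11.5, 21->11.5, 24->13, 25->14, 27->15
Step 2: Rank sum for X: R1 = 4 + 6.5 + 8 + 9.5 + 11.5 + 13 + 15 = 67.5.
Step 3: U_X = R1 - n1(n1+1)/2 = 67.5 - 7*8/2 = 67.5 - 28 = 39.5.
       U_Y = n1*n2 - U_X = 56 - 39.5 = 16.5.
Step 4: Ties are present, so use the tie-corrected normal approximation (with continuity correction) for the p-value.
Step 5: p-value = 0.201805; compare to alpha = 0.1. fail to reject H0.

U_X = 39.5, p = 0.201805, fail to reject H0 at alpha = 0.1.


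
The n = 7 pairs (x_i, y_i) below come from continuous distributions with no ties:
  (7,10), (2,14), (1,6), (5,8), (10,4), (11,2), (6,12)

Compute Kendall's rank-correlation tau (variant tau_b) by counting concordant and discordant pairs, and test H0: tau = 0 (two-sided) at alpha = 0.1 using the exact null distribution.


Step 1: Enumerate the 21 unordered pairs (i,j) with i<j and classify each by sign(x_j-x_i) * sign(y_j-y_i).
  (1,2):dx=-5,dy=+4->D; (1,3):dx=-6,dy=-4->C; (1,4):dx=-2,dy=-2->C; (1,5):dx=+3,dy=-6->D
  (1,6):dx=+4,dy=-8->D; (1,7):dx=-1,dy=+2->D; (2,3):dx=-1,dy=-8->C; (2,4):dx=+3,dy=-6->D
  (2,5):dx=+8,dy=-10->D; (2,6):dx=+9,dy=-12->D; (2,7):dx=+4,dy=-2->D; (3,4):dx=+4,dy=+2->C
  (3,5):dx=+9,dy=-2->D; (3,6):dx=+10,dy=-4->D; (3,7):dx=+5,dy=+6->C; (4,5):dx=+5,dy=-4->D
  (4,6):dx=+6,dy=-6->D; (4,7):dx=+1,dy=+4->C; (5,6):dx=+1,dy=-2->D; (5,7):dx=-4,dy=+8->D
  (6,7):dx=-5,dy=+10->D
Step 2: C = 6, D = 15, total pairs = 21.
Step 3: tau = (C - D)/(n(n-1)/2) = (6 - 15)/21 = -0.428571.
Step 4: Exact two-sided p-value (enumerate n! = 5040 permutations of y under H0): p = 0.238889.
Step 5: alpha = 0.1. fail to reject H0.

tau_b = -0.4286 (C=6, D=15), p = 0.238889, fail to reject H0.


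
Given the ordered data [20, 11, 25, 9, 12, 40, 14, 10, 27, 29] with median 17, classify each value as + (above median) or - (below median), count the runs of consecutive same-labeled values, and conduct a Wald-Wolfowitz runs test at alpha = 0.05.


Step 1: Compute median = 17; label A = above, B = below.
Labels in order: ABABBABBAA  (n_A = 5, n_B = 5)
Step 2: Count runs R = 7.
Step 3: Under H0 (random ordering), E[R] = 2*n_A*n_B/(n_A+n_B) + 1 = 2*5*5/10 + 1 = 6.0000.
        Var[R] = 2*n_A*n_B*(2*n_A*n_B - n_A - n_B) / ((n_A+n_B)^2 * (n_A+n_B-1)) = 2000/900 = 2.2222.
        SD[R] = 1.4907.
Step 4: Continuity-corrected z = (R - 0.5 - E[R]) / SD[R] = (7 - 0.5 - 6.0000) / 1.4907 = 0.3354.
Step 5: Two-sided p-value via normal approximation = 2*(1 - Phi(|z|)) = 0.737316.
Step 6: alpha = 0.05. fail to reject H0.

R = 7, z = 0.3354, p = 0.737316, fail to reject H0.


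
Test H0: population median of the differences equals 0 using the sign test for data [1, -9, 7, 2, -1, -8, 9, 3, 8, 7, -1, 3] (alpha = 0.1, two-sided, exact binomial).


Step 1: Discard zero differences. Original n = 12; n_eff = number of nonzero differences = 12.
Nonzero differences (with sign): +1, -9, +7, +2, -1, -8, +9, +3, +8, +7, -1, +3
Step 2: Count signs: positive = 8, negative = 4.
Step 3: Under H0: P(positive) = 0.5, so the number of positives S ~ Bin(12, 0.5).
Step 4: Two-sided exact p-value = sum of Bin(12,0.5) probabilities at or below the observed probability = 0.387695.
Step 5: alpha = 0.1. fail to reject H0.

n_eff = 12, pos = 8, neg = 4, p = 0.387695, fail to reject H0.


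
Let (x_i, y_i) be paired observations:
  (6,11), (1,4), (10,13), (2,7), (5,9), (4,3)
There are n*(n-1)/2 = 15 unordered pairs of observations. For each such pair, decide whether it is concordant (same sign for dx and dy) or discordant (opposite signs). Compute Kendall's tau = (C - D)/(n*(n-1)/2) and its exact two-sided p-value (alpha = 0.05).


Step 1: Enumerate the 15 unordered pairs (i,j) with i<j and classify each by sign(x_j-x_i) * sign(y_j-y_i).
  (1,2):dx=-5,dy=-7->C; (1,3):dx=+4,dy=+2->C; (1,4):dx=-4,dy=-4->C; (1,5):dx=-1,dy=-2->C
  (1,6):dx=-2,dy=-8->C; (2,3):dx=+9,dy=+9->C; (2,4):dx=+1,dy=+3->C; (2,5):dx=+4,dy=+5->C
  (2,6):dx=+3,dy=-1->D; (3,4):dx=-8,dy=-6->C; (3,5):dx=-5,dy=-4->C; (3,6):dx=-6,dy=-10->C
  (4,5):dx=+3,dy=+2->C; (4,6):dx=+2,dy=-4->D; (5,6):dx=-1,dy=-6->C
Step 2: C = 13, D = 2, total pairs = 15.
Step 3: tau = (C - D)/(n(n-1)/2) = (13 - 2)/15 = 0.733333.
Step 4: Exact two-sided p-value (enumerate n! = 720 permutations of y under H0): p = 0.055556.
Step 5: alpha = 0.05. fail to reject H0.

tau_b = 0.7333 (C=13, D=2), p = 0.055556, fail to reject H0.


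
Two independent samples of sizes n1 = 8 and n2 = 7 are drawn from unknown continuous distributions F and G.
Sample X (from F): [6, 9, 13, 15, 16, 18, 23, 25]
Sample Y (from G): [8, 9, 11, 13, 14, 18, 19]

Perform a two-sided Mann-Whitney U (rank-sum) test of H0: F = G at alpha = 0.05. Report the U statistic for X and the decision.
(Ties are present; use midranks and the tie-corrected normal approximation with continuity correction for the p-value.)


Step 1: Combine and sort all 15 observations; assign midranks.
sorted (value, group): (6,X), (8,Y), (9,X), (9,Y), (11,Y), (13,X), (13,Y), (14,Y), (15,X), (16,X), (18,X), (18,Y), (19,Y), (23,X), (25,X)
ranks: 6->1, 8->2, 9->3.5, 9->3.5, 11->5, 13->6.5, 13->6.5, 14->8, 15->9, 16->10, 18->11.5, 18->11.5, 19->13, 23->14, 25->15
Step 2: Rank sum for X: R1 = 1 + 3.5 + 6.5 + 9 + 10 + 11.5 + 14 + 15 = 70.5.
Step 3: U_X = R1 - n1(n1+1)/2 = 70.5 - 8*9/2 = 70.5 - 36 = 34.5.
       U_Y = n1*n2 - U_X = 56 - 34.5 = 21.5.
Step 4: Ties are present, so use the tie-corrected normal approximation (with continuity correction) for the p-value.
Step 5: p-value = 0.486283; compare to alpha = 0.05. fail to reject H0.

U_X = 34.5, p = 0.486283, fail to reject H0 at alpha = 0.05.


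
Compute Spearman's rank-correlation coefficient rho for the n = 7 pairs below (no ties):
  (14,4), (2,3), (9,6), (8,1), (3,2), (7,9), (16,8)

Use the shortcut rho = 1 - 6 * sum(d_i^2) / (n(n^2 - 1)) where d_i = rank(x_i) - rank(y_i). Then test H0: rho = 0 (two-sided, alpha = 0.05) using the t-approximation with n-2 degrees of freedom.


Step 1: Rank x and y separately (midranks; no ties here).
rank(x): 14->6, 2->1, 9->5, 8->4, 3->2, 7->3, 16->7
rank(y): 4->4, 3->3, 6->5, 1->1, 2->2, 9->7, 8->6
Step 2: d_i = R_x(i) - R_y(i); compute d_i^2.
  (6-4)^2=4, (1-3)^2=4, (5-5)^2=0, (4-1)^2=9, (2-2)^2=0, (3-7)^2=16, (7-6)^2=1
sum(d^2) = 34.
Step 3: rho = 1 - 6*34 / (7*(7^2 - 1)) = 1 - 204/336 = 0.392857.
Step 4: Under H0, t = rho * sqrt((n-2)/(1-rho^2)) = 0.9553 ~ t(5).
Step 5: Two-sided p-value from the t-distribution with 5 df = 0.383317.
Step 6: alpha = 0.05. fail to reject H0.

rho = 0.3929, p = 0.383317, fail to reject H0 at alpha = 0.05.


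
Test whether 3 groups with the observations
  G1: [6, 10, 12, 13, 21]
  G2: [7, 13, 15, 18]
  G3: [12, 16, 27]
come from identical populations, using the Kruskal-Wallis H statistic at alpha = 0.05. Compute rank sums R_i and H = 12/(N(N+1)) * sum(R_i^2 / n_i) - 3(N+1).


Step 1: Combine all N = 12 observations and assign midranks.
sorted (value, group, rank): (6,G1,1), (7,G2,2), (10,G1,3), (12,G1,4.5), (12,G3,4.5), (13,G1,6.5), (13,G2,6.5), (15,G2,8), (16,G3,9), (18,G2,10), (21,G1,11), (27,G3,12)
Step 2: Sum ranks within each group.
R_1 = 26 (n_1 = 5)
R_2 = 26.5 (n_2 = 4)
R_3 = 25.5 (n_3 = 3)
Step 3: H = 12/(N(N+1)) * sum(R_i^2/n_i) - 3(N+1)
     = 12/(12*13) * (26^2/5 + 26.5^2/4 + 25.5^2/3) - 3*13
     = 0.076923 * 527.513 - 39
     = 1.577885.
Step 4: Ties present; correction factor C = 1 - 12/(12^3 - 12) = 0.993007. Corrected H = 1.577885 / 0.993007 = 1.588996.
Step 5: Under H0, H ~ chi^2(2); p-value = 0.451808.
Step 6: alpha = 0.05. fail to reject H0.

H = 1.5890, df = 2, p = 0.451808, fail to reject H0.


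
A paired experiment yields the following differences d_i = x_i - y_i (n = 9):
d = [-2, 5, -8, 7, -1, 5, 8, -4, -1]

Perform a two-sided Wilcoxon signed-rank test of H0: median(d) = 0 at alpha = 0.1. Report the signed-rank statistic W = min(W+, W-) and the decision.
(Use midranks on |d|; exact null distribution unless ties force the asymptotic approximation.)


Step 1: Drop any zero differences (none here) and take |d_i|.
|d| = [2, 5, 8, 7, 1, 5, 8, 4, 1]
Step 2: Midrank |d_i| (ties get averaged ranks).
ranks: |2|->3, |5|->5.5, |8|->8.5, |7|->7, |1|->1.5, |5|->5.5, |8|->8.5, |4|->4, |1|->1.5
Step 3: Attach original signs; sum ranks with positive sign and with negative sign.
W+ = 5.5 + 7 + 5.5 + 8.5 = 26.5
W- = 3 + 8.5 + 1.5 + 4 + 1.5 = 18.5
(Check: W+ + W- = 45 should equal n(n+1)/2 = 45.)
Step 4: Test statistic W = min(W+, W-) = 18.5.
Step 5: Ties in |d|, so use the tie-corrected normal approximation.
        E[W] = n(n+1)/4 = 9*10/4 = 22.5.
        Tie groups: |d|=1 (t=2), |d|=5 (t=2), |d|=8 (t=2); sum(t^3 - t) = 18.
        Var[W] = n(n+1)(2n+1)/24 - sum(t^3-t)/48 = 1710/24 - 18/48 = 70.875.
        z = (W - E[W]) / sqrt(Var[W]) = (18.5 - 22.5) / 8.4187 = -0.4751.
        Two-sided p = 2*Phi(z) = 0.634694.
Step 6: alpha = 0.1. fail to reject H0.

W+ = 26.5, W- = 18.5, W = min = 18.5, p = 0.634694, fail to reject H0.


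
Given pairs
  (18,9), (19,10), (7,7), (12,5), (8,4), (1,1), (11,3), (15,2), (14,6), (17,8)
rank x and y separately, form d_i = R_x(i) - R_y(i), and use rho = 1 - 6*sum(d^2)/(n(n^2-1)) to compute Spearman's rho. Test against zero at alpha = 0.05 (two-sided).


Step 1: Rank x and y separately (midranks; no ties here).
rank(x): 18->9, 19->10, 7->2, 12->5, 8->3, 1->1, 11->4, 15->7, 14->6, 17->8
rank(y): 9->9, 10->10, 7->7, 5->5, 4->4, 1->1, 3->3, 2->2, 6->6, 8->8
Step 2: d_i = R_x(i) - R_y(i); compute d_i^2.
  (9-9)^2=0, (10-10)^2=0, (2-7)^2=25, (5-5)^2=0, (3-4)^2=1, (1-1)^2=0, (4-3)^2=1, (7-2)^2=25, (6-6)^2=0, (8-8)^2=0
sum(d^2) = 52.
Step 3: rho = 1 - 6*52 / (10*(10^2 - 1)) = 1 - 312/990 = 0.684848.
Step 4: Under H0, t = rho * sqrt((n-2)/(1-rho^2)) = 2.6583 ~ t(8).
Step 5: Two-sided p-value from the t-distribution with 8 df = 0.028883.
Step 6: alpha = 0.05. reject H0.

rho = 0.6848, p = 0.028883, reject H0 at alpha = 0.05.


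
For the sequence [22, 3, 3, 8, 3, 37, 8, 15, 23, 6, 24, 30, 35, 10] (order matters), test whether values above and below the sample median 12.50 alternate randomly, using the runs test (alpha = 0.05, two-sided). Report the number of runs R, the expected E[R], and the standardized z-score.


Step 1: Compute median = 12.50; label A = above, B = below.
Labels in order: ABBBBABAABAAAB  (n_A = 7, n_B = 7)
Step 2: Count runs R = 8.
Step 3: Under H0 (random ordering), E[R] = 2*n_A*n_B/(n_A+n_B) + 1 = 2*7*7/14 + 1 = 8.0000.
        Var[R] = 2*n_A*n_B*(2*n_A*n_B - n_A - n_B) / ((n_A+n_B)^2 * (n_A+n_B-1)) = 8232/2548 = 3.2308.
        SD[R] = 1.7974.
Step 4: R = E[R], so z = 0 with no continuity correction.
Step 5: Two-sided p-value via normal approximation = 2*(1 - Phi(|z|)) = 1.000000.
Step 6: alpha = 0.05. fail to reject H0.

R = 8, z = 0.0000, p = 1.000000, fail to reject H0.


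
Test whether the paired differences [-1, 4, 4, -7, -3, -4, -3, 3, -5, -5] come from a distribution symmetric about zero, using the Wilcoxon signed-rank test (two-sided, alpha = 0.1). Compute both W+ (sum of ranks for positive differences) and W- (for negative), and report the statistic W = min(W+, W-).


Step 1: Drop any zero differences (none here) and take |d_i|.
|d| = [1, 4, 4, 7, 3, 4, 3, 3, 5, 5]
Step 2: Midrank |d_i| (ties get averaged ranks).
ranks: |1|->1, |4|->6, |4|->6, |7|->10, |3|->3, |4|->6, |3|->3, |3|->3, |5|->8.5, |5|->8.5
Step 3: Attach original signs; sum ranks with positive sign and with negative sign.
W+ = 6 + 6 + 3 = 15
W- = 1 + 10 + 3 + 6 + 3 + 8.5 + 8.5 = 40
(Check: W+ + W- = 55 should equal n(n+1)/2 = 55.)
Step 4: Test statistic W = min(W+, W-) = 15.
Step 5: Ties in |d|, so use the tie-corrected normal approximation.
        E[W] = n(n+1)/4 = 10*11/4 = 27.5.
        Tie groups: |d|=3 (t=3), |d|=4 (t=3), |d|=5 (t=2); sum(t^3 - t) = 54.
        Var[W] = n(n+1)(2n+1)/24 - sum(t^3-t)/48 = 2310/24 - 54/48 = 95.125.
        z = (W - E[W]) / sqrt(Var[W]) = (15 - 27.5) / 9.7532 = -1.2816.
        Two-sided p = 2*Phi(z) = 0.199972.
Step 6: alpha = 0.1. fail to reject H0.

W+ = 15, W- = 40, W = min = 15, p = 0.199972, fail to reject H0.


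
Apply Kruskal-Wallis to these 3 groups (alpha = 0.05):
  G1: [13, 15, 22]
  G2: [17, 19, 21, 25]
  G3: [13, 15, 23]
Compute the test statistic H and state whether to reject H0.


Step 1: Combine all N = 10 observations and assign midranks.
sorted (value, group, rank): (13,G1,1.5), (13,G3,1.5), (15,G1,3.5), (15,G3,3.5), (17,G2,5), (19,G2,6), (21,G2,7), (22,G1,8), (23,G3,9), (25,G2,10)
Step 2: Sum ranks within each group.
R_1 = 13 (n_1 = 3)
R_2 = 28 (n_2 = 4)
R_3 = 14 (n_3 = 3)
Step 3: H = 12/(N(N+1)) * sum(R_i^2/n_i) - 3(N+1)
     = 12/(10*11) * (13^2/3 + 28^2/4 + 14^2/3) - 3*11
     = 0.109091 * 317.667 - 33
     = 1.654545.
Step 4: Ties present; correction factor C = 1 - 12/(10^3 - 10) = 0.987879. Corrected H = 1.654545 / 0.987879 = 1.674847.
Step 5: Under H0, H ~ chi^2(2); p-value = 0.432824.
Step 6: alpha = 0.05. fail to reject H0.

H = 1.6748, df = 2, p = 0.432824, fail to reject H0.


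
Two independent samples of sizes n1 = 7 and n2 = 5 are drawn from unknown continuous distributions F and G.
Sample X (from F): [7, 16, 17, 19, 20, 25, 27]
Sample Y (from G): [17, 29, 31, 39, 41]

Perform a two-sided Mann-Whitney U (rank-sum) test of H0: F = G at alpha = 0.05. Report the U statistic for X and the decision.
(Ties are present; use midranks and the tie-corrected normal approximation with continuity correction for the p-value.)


Step 1: Combine and sort all 12 observations; assign midranks.
sorted (value, group): (7,X), (16,X), (17,X), (17,Y), (19,X), (20,X), (25,X), (27,X), (29,Y), (31,Y), (39,Y), (41,Y)
ranks: 7->1, 16->2, 17->3.5, 17->3.5, 19->5, 20->6, 25->7, 27->8, 29->9, 31->10, 39->11, 41->12
Step 2: Rank sum for X: R1 = 1 + 2 + 3.5 + 5 + 6 + 7 + 8 = 32.5.
Step 3: U_X = R1 - n1(n1+1)/2 = 32.5 - 7*8/2 = 32.5 - 28 = 4.5.
       U_Y = n1*n2 - U_X = 35 - 4.5 = 30.5.
Step 4: Ties are present, so use the tie-corrected normal approximation (with continuity correction) for the p-value.
Step 5: p-value = 0.041997; compare to alpha = 0.05. reject H0.

U_X = 4.5, p = 0.041997, reject H0 at alpha = 0.05.


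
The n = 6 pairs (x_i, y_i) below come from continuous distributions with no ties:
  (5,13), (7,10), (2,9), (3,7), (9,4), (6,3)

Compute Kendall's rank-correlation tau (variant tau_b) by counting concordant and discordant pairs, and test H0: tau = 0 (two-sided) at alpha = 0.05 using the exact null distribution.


Step 1: Enumerate the 15 unordered pairs (i,j) with i<j and classify each by sign(x_j-x_i) * sign(y_j-y_i).
  (1,2):dx=+2,dy=-3->D; (1,3):dx=-3,dy=-4->C; (1,4):dx=-2,dy=-6->C; (1,5):dx=+4,dy=-9->D
  (1,6):dx=+1,dy=-10->D; (2,3):dx=-5,dy=-1->C; (2,4):dx=-4,dy=-3->C; (2,5):dx=+2,dy=-6->D
  (2,6):dx=-1,dy=-7->C; (3,4):dx=+1,dy=-2->D; (3,5):dx=+7,dy=-5->D; (3,6):dx=+4,dy=-6->D
  (4,5):dx=+6,dy=-3->D; (4,6):dx=+3,dy=-4->D; (5,6):dx=-3,dy=-1->C
Step 2: C = 6, D = 9, total pairs = 15.
Step 3: tau = (C - D)/(n(n-1)/2) = (6 - 9)/15 = -0.200000.
Step 4: Exact two-sided p-value (enumerate n! = 720 permutations of y under H0): p = 0.719444.
Step 5: alpha = 0.05. fail to reject H0.

tau_b = -0.2000 (C=6, D=9), p = 0.719444, fail to reject H0.


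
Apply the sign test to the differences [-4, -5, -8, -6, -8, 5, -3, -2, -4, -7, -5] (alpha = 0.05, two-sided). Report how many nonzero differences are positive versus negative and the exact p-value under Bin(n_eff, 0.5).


Step 1: Discard zero differences. Original n = 11; n_eff = number of nonzero differences = 11.
Nonzero differences (with sign): -4, -5, -8, -6, -8, +5, -3, -2, -4, -7, -5
Step 2: Count signs: positive = 1, negative = 10.
Step 3: Under H0: P(positive) = 0.5, so the number of positives S ~ Bin(11, 0.5).
Step 4: Two-sided exact p-value = sum of Bin(11,0.5) probabilities at or below the observed probability = 0.011719.
Step 5: alpha = 0.05. reject H0.

n_eff = 11, pos = 1, neg = 10, p = 0.011719, reject H0.


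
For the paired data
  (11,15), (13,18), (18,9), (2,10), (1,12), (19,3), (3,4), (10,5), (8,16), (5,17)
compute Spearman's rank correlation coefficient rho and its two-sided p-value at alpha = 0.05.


Step 1: Rank x and y separately (midranks; no ties here).
rank(x): 11->7, 13->8, 18->9, 2->2, 1->1, 19->10, 3->3, 10->6, 8->5, 5->4
rank(y): 15->7, 18->10, 9->4, 10->5, 12->6, 3->1, 4->2, 5->3, 16->8, 17->9
Step 2: d_i = R_x(i) - R_y(i); compute d_i^2.
  (7-7)^2=0, (8-10)^2=4, (9-4)^2=25, (2-5)^2=9, (1-6)^2=25, (10-1)^2=81, (3-2)^2=1, (6-3)^2=9, (5-8)^2=9, (4-9)^2=25
sum(d^2) = 188.
Step 3: rho = 1 - 6*188 / (10*(10^2 - 1)) = 1 - 1128/990 = -0.139394.
Step 4: Under H0, t = rho * sqrt((n-2)/(1-rho^2)) = -0.3982 ~ t(8).
Step 5: Two-sided p-value from the t-distribution with 8 df = 0.700932.
Step 6: alpha = 0.05. fail to reject H0.

rho = -0.1394, p = 0.700932, fail to reject H0 at alpha = 0.05.


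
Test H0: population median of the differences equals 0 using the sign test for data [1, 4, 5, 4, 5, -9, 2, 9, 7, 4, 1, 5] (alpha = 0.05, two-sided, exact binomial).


Step 1: Discard zero differences. Original n = 12; n_eff = number of nonzero differences = 12.
Nonzero differences (with sign): +1, +4, +5, +4, +5, -9, +2, +9, +7, +4, +1, +5
Step 2: Count signs: positive = 11, negative = 1.
Step 3: Under H0: P(positive) = 0.5, so the number of positives S ~ Bin(12, 0.5).
Step 4: Two-sided exact p-value = sum of Bin(12,0.5) probabilities at or below the observed probability = 0.006348.
Step 5: alpha = 0.05. reject H0.

n_eff = 12, pos = 11, neg = 1, p = 0.006348, reject H0.


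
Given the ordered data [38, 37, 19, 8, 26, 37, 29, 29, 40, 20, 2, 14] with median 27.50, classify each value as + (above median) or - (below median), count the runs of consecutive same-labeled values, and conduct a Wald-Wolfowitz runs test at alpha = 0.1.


Step 1: Compute median = 27.50; label A = above, B = below.
Labels in order: AABBBAAAABBB  (n_A = 6, n_B = 6)
Step 2: Count runs R = 4.
Step 3: Under H0 (random ordering), E[R] = 2*n_A*n_B/(n_A+n_B) + 1 = 2*6*6/12 + 1 = 7.0000.
        Var[R] = 2*n_A*n_B*(2*n_A*n_B - n_A - n_B) / ((n_A+n_B)^2 * (n_A+n_B-1)) = 4320/1584 = 2.7273.
        SD[R] = 1.6514.
Step 4: Continuity-corrected z = (R + 0.5 - E[R]) / SD[R] = (4 + 0.5 - 7.0000) / 1.6514 = -1.5138.
Step 5: Two-sided p-value via normal approximation = 2*(1 - Phi(|z|)) = 0.130070.
Step 6: alpha = 0.1. fail to reject H0.

R = 4, z = -1.5138, p = 0.130070, fail to reject H0.


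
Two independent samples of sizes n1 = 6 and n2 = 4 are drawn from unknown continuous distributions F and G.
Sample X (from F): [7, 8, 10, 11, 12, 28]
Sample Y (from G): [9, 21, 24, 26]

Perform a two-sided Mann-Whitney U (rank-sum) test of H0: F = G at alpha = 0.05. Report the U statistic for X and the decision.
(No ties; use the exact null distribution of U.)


Step 1: Combine and sort all 10 observations; assign midranks.
sorted (value, group): (7,X), (8,X), (9,Y), (10,X), (11,X), (12,X), (21,Y), (24,Y), (26,Y), (28,X)
ranks: 7->1, 8->2, 9->3, 10->4, 11->5, 12->6, 21->7, 24->8, 26->9, 28->10
Step 2: Rank sum for X: R1 = 1 + 2 + 4 + 5 + 6 + 10 = 28.
Step 3: U_X = R1 - n1(n1+1)/2 = 28 - 6*7/2 = 28 - 21 = 7.
       U_Y = n1*n2 - U_X = 24 - 7 = 17.
Step 4: No ties, so the exact null distribution of U (based on enumerating the C(10,6) = 210 equally likely rank assignments) gives the two-sided p-value.
Step 5: p-value = 0.352381; compare to alpha = 0.05. fail to reject H0.

U_X = 7, p = 0.352381, fail to reject H0 at alpha = 0.05.


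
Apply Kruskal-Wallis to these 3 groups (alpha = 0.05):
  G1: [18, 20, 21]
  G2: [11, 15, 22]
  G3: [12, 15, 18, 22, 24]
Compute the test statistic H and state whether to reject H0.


Step 1: Combine all N = 11 observations and assign midranks.
sorted (value, group, rank): (11,G2,1), (12,G3,2), (15,G2,3.5), (15,G3,3.5), (18,G1,5.5), (18,G3,5.5), (20,G1,7), (21,G1,8), (22,G2,9.5), (22,G3,9.5), (24,G3,11)
Step 2: Sum ranks within each group.
R_1 = 20.5 (n_1 = 3)
R_2 = 14 (n_2 = 3)
R_3 = 31.5 (n_3 = 5)
Step 3: H = 12/(N(N+1)) * sum(R_i^2/n_i) - 3(N+1)
     = 12/(11*12) * (20.5^2/3 + 14^2/3 + 31.5^2/5) - 3*12
     = 0.090909 * 403.867 - 36
     = 0.715152.
Step 4: Ties present; correction factor C = 1 - 18/(11^3 - 11) = 0.986364. Corrected H = 0.715152 / 0.986364 = 0.725038.
Step 5: Under H0, H ~ chi^2(2); p-value = 0.695921.
Step 6: alpha = 0.05. fail to reject H0.

H = 0.7250, df = 2, p = 0.695921, fail to reject H0.


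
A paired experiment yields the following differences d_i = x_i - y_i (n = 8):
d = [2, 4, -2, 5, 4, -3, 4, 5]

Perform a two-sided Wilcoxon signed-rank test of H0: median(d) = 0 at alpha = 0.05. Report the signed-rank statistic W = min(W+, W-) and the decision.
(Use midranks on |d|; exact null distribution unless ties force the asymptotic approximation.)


Step 1: Drop any zero differences (none here) and take |d_i|.
|d| = [2, 4, 2, 5, 4, 3, 4, 5]
Step 2: Midrank |d_i| (ties get averaged ranks).
ranks: |2|->1.5, |4|->5, |2|->1.5, |5|->7.5, |4|->5, |3|->3, |4|->5, |5|->7.5
Step 3: Attach original signs; sum ranks with positive sign and with negative sign.
W+ = 1.5 + 5 + 7.5 + 5 + 5 + 7.5 = 31.5
W- = 1.5 + 3 = 4.5
(Check: W+ + W- = 36 should equal n(n+1)/2 = 36.)
Step 4: Test statistic W = min(W+, W-) = 4.5.
Step 5: Ties in |d|, so use the tie-corrected normal approximation.
        E[W] = n(n+1)/4 = 8*9/4 = 18.
        Tie groups: |d|=2 (t=2), |d|=4 (t=3), |d|=5 (t=2); sum(t^3 - t) = 36.
        Var[W] = n(n+1)(2n+1)/24 - sum(t^3-t)/48 = 1224/24 - 36/48 = 50.25.
        z = (W - E[W]) / sqrt(Var[W]) = (4.5 - 18) / 7.0887 = -1.9044.
        Two-sided p = 2*Phi(z) = 0.056854.
Step 6: alpha = 0.05. fail to reject H0.

W+ = 31.5, W- = 4.5, W = min = 4.5, p = 0.056854, fail to reject H0.


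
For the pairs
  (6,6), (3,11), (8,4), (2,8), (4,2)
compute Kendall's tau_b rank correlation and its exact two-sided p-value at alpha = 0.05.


Step 1: Enumerate the 10 unordered pairs (i,j) with i<j and classify each by sign(x_j-x_i) * sign(y_j-y_i).
  (1,2):dx=-3,dy=+5->D; (1,3):dx=+2,dy=-2->D; (1,4):dx=-4,dy=+2->D; (1,5):dx=-2,dy=-4->C
  (2,3):dx=+5,dy=-7->D; (2,4):dx=-1,dy=-3->C; (2,5):dx=+1,dy=-9->D; (3,4):dx=-6,dy=+4->D
  (3,5):dx=-4,dy=-2->C; (4,5):dx=+2,dy=-6->D
Step 2: C = 3, D = 7, total pairs = 10.
Step 3: tau = (C - D)/(n(n-1)/2) = (3 - 7)/10 = -0.400000.
Step 4: Exact two-sided p-value (enumerate n! = 120 permutations of y under H0): p = 0.483333.
Step 5: alpha = 0.05. fail to reject H0.

tau_b = -0.4000 (C=3, D=7), p = 0.483333, fail to reject H0.


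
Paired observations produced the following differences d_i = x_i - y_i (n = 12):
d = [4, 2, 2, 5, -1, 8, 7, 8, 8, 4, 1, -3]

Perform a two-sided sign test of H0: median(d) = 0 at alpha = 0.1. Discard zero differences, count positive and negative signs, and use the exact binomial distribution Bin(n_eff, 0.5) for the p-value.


Step 1: Discard zero differences. Original n = 12; n_eff = number of nonzero differences = 12.
Nonzero differences (with sign): +4, +2, +2, +5, -1, +8, +7, +8, +8, +4, +1, -3
Step 2: Count signs: positive = 10, negative = 2.
Step 3: Under H0: P(positive) = 0.5, so the number of positives S ~ Bin(12, 0.5).
Step 4: Two-sided exact p-value = sum of Bin(12,0.5) probabilities at or below the observed probability = 0.038574.
Step 5: alpha = 0.1. reject H0.

n_eff = 12, pos = 10, neg = 2, p = 0.038574, reject H0.


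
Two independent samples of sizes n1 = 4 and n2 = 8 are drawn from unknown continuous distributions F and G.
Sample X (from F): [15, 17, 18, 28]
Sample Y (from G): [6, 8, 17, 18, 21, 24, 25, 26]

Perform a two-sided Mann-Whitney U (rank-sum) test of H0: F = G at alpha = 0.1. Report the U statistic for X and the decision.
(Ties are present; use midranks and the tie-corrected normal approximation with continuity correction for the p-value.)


Step 1: Combine and sort all 12 observations; assign midranks.
sorted (value, group): (6,Y), (8,Y), (15,X), (17,X), (17,Y), (18,X), (18,Y), (21,Y), (24,Y), (25,Y), (26,Y), (28,X)
ranks: 6->1, 8->2, 15->3, 17->4.5, 17->4.5, 18->6.5, 18->6.5, 21->8, 24->9, 25->10, 26->11, 28->12
Step 2: Rank sum for X: R1 = 3 + 4.5 + 6.5 + 12 = 26.
Step 3: U_X = R1 - n1(n1+1)/2 = 26 - 4*5/2 = 26 - 10 = 16.
       U_Y = n1*n2 - U_X = 32 - 16 = 16.
Step 4: Ties are present, so use the tie-corrected normal approximation (with continuity correction) for the p-value.
Step 5: p-value = 1.000000; compare to alpha = 0.1. fail to reject H0.

U_X = 16, p = 1.000000, fail to reject H0 at alpha = 0.1.


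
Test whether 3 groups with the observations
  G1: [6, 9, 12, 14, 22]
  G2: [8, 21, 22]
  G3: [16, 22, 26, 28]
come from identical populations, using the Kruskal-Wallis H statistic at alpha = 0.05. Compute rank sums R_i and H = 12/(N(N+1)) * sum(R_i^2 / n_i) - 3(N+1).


Step 1: Combine all N = 12 observations and assign midranks.
sorted (value, group, rank): (6,G1,1), (8,G2,2), (9,G1,3), (12,G1,4), (14,G1,5), (16,G3,6), (21,G2,7), (22,G1,9), (22,G2,9), (22,G3,9), (26,G3,11), (28,G3,12)
Step 2: Sum ranks within each group.
R_1 = 22 (n_1 = 5)
R_2 = 18 (n_2 = 3)
R_3 = 38 (n_3 = 4)
Step 3: H = 12/(N(N+1)) * sum(R_i^2/n_i) - 3(N+1)
     = 12/(12*13) * (22^2/5 + 18^2/3 + 38^2/4) - 3*13
     = 0.076923 * 565.8 - 39
     = 4.523077.
Step 4: Ties present; correction factor C = 1 - 24/(12^3 - 12) = 0.986014. Corrected H = 4.523077 / 0.986014 = 4.587234.
Step 5: Under H0, H ~ chi^2(2); p-value = 0.100901.
Step 6: alpha = 0.05. fail to reject H0.

H = 4.5872, df = 2, p = 0.100901, fail to reject H0.


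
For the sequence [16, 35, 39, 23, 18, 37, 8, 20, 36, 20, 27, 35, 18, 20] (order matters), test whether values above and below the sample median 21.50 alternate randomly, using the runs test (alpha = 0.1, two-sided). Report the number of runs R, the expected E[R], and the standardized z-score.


Step 1: Compute median = 21.50; label A = above, B = below.
Labels in order: BAAABABBABAABB  (n_A = 7, n_B = 7)
Step 2: Count runs R = 9.
Step 3: Under H0 (random ordering), E[R] = 2*n_A*n_B/(n_A+n_B) + 1 = 2*7*7/14 + 1 = 8.0000.
        Var[R] = 2*n_A*n_B*(2*n_A*n_B - n_A - n_B) / ((n_A+n_B)^2 * (n_A+n_B-1)) = 8232/2548 = 3.2308.
        SD[R] = 1.7974.
Step 4: Continuity-corrected z = (R - 0.5 - E[R]) / SD[R] = (9 - 0.5 - 8.0000) / 1.7974 = 0.2782.
Step 5: Two-sided p-value via normal approximation = 2*(1 - Phi(|z|)) = 0.780879.
Step 6: alpha = 0.1. fail to reject H0.

R = 9, z = 0.2782, p = 0.780879, fail to reject H0.


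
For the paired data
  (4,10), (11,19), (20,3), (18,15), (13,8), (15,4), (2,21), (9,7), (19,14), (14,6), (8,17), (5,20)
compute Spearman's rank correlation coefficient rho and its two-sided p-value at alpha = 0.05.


Step 1: Rank x and y separately (midranks; no ties here).
rank(x): 4->2, 11->6, 20->12, 18->10, 13->7, 15->9, 2->1, 9->5, 19->11, 14->8, 8->4, 5->3
rank(y): 10->6, 19->10, 3->1, 15->8, 8->5, 4->2, 21->12, 7->4, 14->7, 6->3, 17->9, 20->11
Step 2: d_i = R_x(i) - R_y(i); compute d_i^2.
  (2-6)^2=16, (6-10)^2=16, (12-1)^2=121, (10-8)^2=4, (7-5)^2=4, (9-2)^2=49, (1-12)^2=121, (5-4)^2=1, (11-7)^2=16, (8-3)^2=25, (4-9)^2=25, (3-11)^2=64
sum(d^2) = 462.
Step 3: rho = 1 - 6*462 / (12*(12^2 - 1)) = 1 - 2772/1716 = -0.615385.
Step 4: Under H0, t = rho * sqrt((n-2)/(1-rho^2)) = -2.4689 ~ t(10).
Step 5: Two-sided p-value from the t-distribution with 10 df = 0.033170.
Step 6: alpha = 0.05. reject H0.

rho = -0.6154, p = 0.033170, reject H0 at alpha = 0.05.


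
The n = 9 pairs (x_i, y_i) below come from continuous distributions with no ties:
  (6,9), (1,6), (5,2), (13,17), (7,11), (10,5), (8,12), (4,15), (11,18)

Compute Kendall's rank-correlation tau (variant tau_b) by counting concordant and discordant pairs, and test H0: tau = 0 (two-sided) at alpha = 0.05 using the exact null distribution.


Step 1: Enumerate the 36 unordered pairs (i,j) with i<j and classify each by sign(x_j-x_i) * sign(y_j-y_i).
  (1,2):dx=-5,dy=-3->C; (1,3):dx=-1,dy=-7->C; (1,4):dx=+7,dy=+8->C; (1,5):dx=+1,dy=+2->C
  (1,6):dx=+4,dy=-4->D; (1,7):dx=+2,dy=+3->C; (1,8):dx=-2,dy=+6->D; (1,9):dx=+5,dy=+9->C
  (2,3):dx=+4,dy=-4->D; (2,4):dx=+12,dy=+11->C; (2,5):dx=+6,dy=+5->C; (2,6):dx=+9,dy=-1->D
  (2,7):dx=+7,dy=+6->C; (2,8):dx=+3,dy=+9->C; (2,9):dx=+10,dy=+12->C; (3,4):dx=+8,dy=+15->C
  (3,5):dx=+2,dy=+9->C; (3,6):dx=+5,dy=+3->C; (3,7):dx=+3,dy=+10->C; (3,8):dx=-1,dy=+13->D
  (3,9):dx=+6,dy=+16->C; (4,5):dx=-6,dy=-6->C; (4,6):dx=-3,dy=-12->C; (4,7):dx=-5,dy=-5->C
  (4,8):dx=-9,dy=-2->C; (4,9):dx=-2,dy=+1->D; (5,6):dx=+3,dy=-6->D; (5,7):dx=+1,dy=+1->C
  (5,8):dx=-3,dy=+4->D; (5,9):dx=+4,dy=+7->C; (6,7):dx=-2,dy=+7->D; (6,8):dx=-6,dy=+10->D
  (6,9):dx=+1,dy=+13->C; (7,8):dx=-4,dy=+3->D; (7,9):dx=+3,dy=+6->C; (8,9):dx=+7,dy=+3->C
Step 2: C = 25, D = 11, total pairs = 36.
Step 3: tau = (C - D)/(n(n-1)/2) = (25 - 11)/36 = 0.388889.
Step 4: Exact two-sided p-value (enumerate n! = 362880 permutations of y under H0): p = 0.180181.
Step 5: alpha = 0.05. fail to reject H0.

tau_b = 0.3889 (C=25, D=11), p = 0.180181, fail to reject H0.


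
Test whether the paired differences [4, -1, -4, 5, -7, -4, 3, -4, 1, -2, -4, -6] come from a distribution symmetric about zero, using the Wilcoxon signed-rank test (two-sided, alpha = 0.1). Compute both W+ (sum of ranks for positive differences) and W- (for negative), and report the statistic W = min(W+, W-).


Step 1: Drop any zero differences (none here) and take |d_i|.
|d| = [4, 1, 4, 5, 7, 4, 3, 4, 1, 2, 4, 6]
Step 2: Midrank |d_i| (ties get averaged ranks).
ranks: |4|->7, |1|->1.5, |4|->7, |5|->10, |7|->12, |4|->7, |3|->4, |4|->7, |1|->1.5, |2|->3, |4|->7, |6|->11
Step 3: Attach original signs; sum ranks with positive sign and with negative sign.
W+ = 7 + 10 + 4 + 1.5 = 22.5
W- = 1.5 + 7 + 12 + 7 + 7 + 3 + 7 + 11 = 55.5
(Check: W+ + W- = 78 should equal n(n+1)/2 = 78.)
Step 4: Test statistic W = min(W+, W-) = 22.5.
Step 5: Ties in |d|, so use the tie-corrected normal approximation.
        E[W] = n(n+1)/4 = 12*13/4 = 39.
        Tie groups: |d|=1 (t=2), |d|=4 (t=5); sum(t^3 - t) = 126.
        Var[W] = n(n+1)(2n+1)/24 - sum(t^3-t)/48 = 3900/24 - 126/48 = 159.875.
        z = (W - E[W]) / sqrt(Var[W]) = (22.5 - 39) / 12.6442 = -1.3049.
        Two-sided p = 2*Phi(z) = 0.191910.
Step 6: alpha = 0.1. fail to reject H0.

W+ = 22.5, W- = 55.5, W = min = 22.5, p = 0.191910, fail to reject H0.


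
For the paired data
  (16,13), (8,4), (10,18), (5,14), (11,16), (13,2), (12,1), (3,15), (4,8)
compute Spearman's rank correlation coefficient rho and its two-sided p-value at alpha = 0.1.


Step 1: Rank x and y separately (midranks; no ties here).
rank(x): 16->9, 8->4, 10->5, 5->3, 11->6, 13->8, 12->7, 3->1, 4->2
rank(y): 13->5, 4->3, 18->9, 14->6, 16->8, 2->2, 1->1, 15->7, 8->4
Step 2: d_i = R_x(i) - R_y(i); compute d_i^2.
  (9-5)^2=16, (4-3)^2=1, (5-9)^2=16, (3-6)^2=9, (6-8)^2=4, (8-2)^2=36, (7-1)^2=36, (1-7)^2=36, (2-4)^2=4
sum(d^2) = 158.
Step 3: rho = 1 - 6*158 / (9*(9^2 - 1)) = 1 - 948/720 = -0.316667.
Step 4: Under H0, t = rho * sqrt((n-2)/(1-rho^2)) = -0.8833 ~ t(7).
Step 5: Two-sided p-value from the t-distribution with 7 df = 0.406397.
Step 6: alpha = 0.1. fail to reject H0.

rho = -0.3167, p = 0.406397, fail to reject H0 at alpha = 0.1.


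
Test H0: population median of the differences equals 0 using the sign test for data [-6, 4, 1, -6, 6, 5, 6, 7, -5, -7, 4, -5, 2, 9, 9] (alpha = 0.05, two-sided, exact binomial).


Step 1: Discard zero differences. Original n = 15; n_eff = number of nonzero differences = 15.
Nonzero differences (with sign): -6, +4, +1, -6, +6, +5, +6, +7, -5, -7, +4, -5, +2, +9, +9
Step 2: Count signs: positive = 10, negative = 5.
Step 3: Under H0: P(positive) = 0.5, so the number of positives S ~ Bin(15, 0.5).
Step 4: Two-sided exact p-value = sum of Bin(15,0.5) probabilities at or below the observed probability = 0.301758.
Step 5: alpha = 0.05. fail to reject H0.

n_eff = 15, pos = 10, neg = 5, p = 0.301758, fail to reject H0.


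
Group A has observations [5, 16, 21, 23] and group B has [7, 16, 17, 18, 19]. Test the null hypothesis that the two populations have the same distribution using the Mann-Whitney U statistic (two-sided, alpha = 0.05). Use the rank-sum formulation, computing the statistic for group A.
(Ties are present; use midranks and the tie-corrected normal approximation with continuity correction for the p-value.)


Step 1: Combine and sort all 9 observations; assign midranks.
sorted (value, group): (5,X), (7,Y), (16,X), (16,Y), (17,Y), (18,Y), (19,Y), (21,X), (23,X)
ranks: 5->1, 7->2, 16->3.5, 16->3.5, 17->5, 18->6, 19->7, 21->8, 23->9
Step 2: Rank sum for X: R1 = 1 + 3.5 + 8 + 9 = 21.5.
Step 3: U_X = R1 - n1(n1+1)/2 = 21.5 - 4*5/2 = 21.5 - 10 = 11.5.
       U_Y = n1*n2 - U_X = 20 - 11.5 = 8.5.
Step 4: Ties are present, so use the tie-corrected normal approximation (with continuity correction) for the p-value.
Step 5: p-value = 0.805701; compare to alpha = 0.05. fail to reject H0.

U_X = 11.5, p = 0.805701, fail to reject H0 at alpha = 0.05.


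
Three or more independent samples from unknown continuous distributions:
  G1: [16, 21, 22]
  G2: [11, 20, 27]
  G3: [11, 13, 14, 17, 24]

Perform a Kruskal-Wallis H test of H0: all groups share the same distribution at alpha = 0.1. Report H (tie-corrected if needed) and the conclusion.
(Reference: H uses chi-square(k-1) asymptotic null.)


Step 1: Combine all N = 11 observations and assign midranks.
sorted (value, group, rank): (11,G2,1.5), (11,G3,1.5), (13,G3,3), (14,G3,4), (16,G1,5), (17,G3,6), (20,G2,7), (21,G1,8), (22,G1,9), (24,G3,10), (27,G2,11)
Step 2: Sum ranks within each group.
R_1 = 22 (n_1 = 3)
R_2 = 19.5 (n_2 = 3)
R_3 = 24.5 (n_3 = 5)
Step 3: H = 12/(N(N+1)) * sum(R_i^2/n_i) - 3(N+1)
     = 12/(11*12) * (22^2/3 + 19.5^2/3 + 24.5^2/5) - 3*12
     = 0.090909 * 408.133 - 36
     = 1.103030.
Step 4: Ties present; correction factor C = 1 - 6/(11^3 - 11) = 0.995455. Corrected H = 1.103030 / 0.995455 = 1.108067.
Step 5: Under H0, H ~ chi^2(2); p-value = 0.574627.
Step 6: alpha = 0.1. fail to reject H0.

H = 1.1081, df = 2, p = 0.574627, fail to reject H0.


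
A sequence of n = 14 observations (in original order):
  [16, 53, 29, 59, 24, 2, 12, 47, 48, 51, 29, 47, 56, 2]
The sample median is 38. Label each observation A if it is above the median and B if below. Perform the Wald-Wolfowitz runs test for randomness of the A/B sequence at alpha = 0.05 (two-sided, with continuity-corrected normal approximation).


Step 1: Compute median = 38; label A = above, B = below.
Labels in order: BABABBBAAABAAB  (n_A = 7, n_B = 7)
Step 2: Count runs R = 9.
Step 3: Under H0 (random ordering), E[R] = 2*n_A*n_B/(n_A+n_B) + 1 = 2*7*7/14 + 1 = 8.0000.
        Var[R] = 2*n_A*n_B*(2*n_A*n_B - n_A - n_B) / ((n_A+n_B)^2 * (n_A+n_B-1)) = 8232/2548 = 3.2308.
        SD[R] = 1.7974.
Step 4: Continuity-corrected z = (R - 0.5 - E[R]) / SD[R] = (9 - 0.5 - 8.0000) / 1.7974 = 0.2782.
Step 5: Two-sided p-value via normal approximation = 2*(1 - Phi(|z|)) = 0.780879.
Step 6: alpha = 0.05. fail to reject H0.

R = 9, z = 0.2782, p = 0.780879, fail to reject H0.


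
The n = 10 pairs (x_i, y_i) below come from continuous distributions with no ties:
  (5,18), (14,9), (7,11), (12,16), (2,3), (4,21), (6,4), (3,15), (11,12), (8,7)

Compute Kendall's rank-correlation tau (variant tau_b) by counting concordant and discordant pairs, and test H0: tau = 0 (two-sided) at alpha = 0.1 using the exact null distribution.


Step 1: Enumerate the 45 unordered pairs (i,j) with i<j and classify each by sign(x_j-x_i) * sign(y_j-y_i).
  (1,2):dx=+9,dy=-9->D; (1,3):dx=+2,dy=-7->D; (1,4):dx=+7,dy=-2->D; (1,5):dx=-3,dy=-15->C
  (1,6):dx=-1,dy=+3->D; (1,7):dx=+1,dy=-14->D; (1,8):dx=-2,dy=-3->C; (1,9):dx=+6,dy=-6->D
  (1,10):dx=+3,dy=-11->D; (2,3):dx=-7,dy=+2->D; (2,4):dx=-2,dy=+7->D; (2,5):dx=-12,dy=-6->C
  (2,6):dx=-10,dy=+12->D; (2,7):dx=-8,dy=-5->C; (2,8):dx=-11,dy=+6->D; (2,9):dx=-3,dy=+3->D
  (2,10):dx=-6,dy=-2->C; (3,4):dx=+5,dy=+5->C; (3,5):dx=-5,dy=-8->C; (3,6):dx=-3,dy=+10->D
  (3,7):dx=-1,dy=-7->C; (3,8):dx=-4,dy=+4->D; (3,9):dx=+4,dy=+1->C; (3,10):dx=+1,dy=-4->D
  (4,5):dx=-10,dy=-13->C; (4,6):dx=-8,dy=+5->D; (4,7):dx=-6,dy=-12->C; (4,8):dx=-9,dy=-1->C
  (4,9):dx=-1,dy=-4->C; (4,10):dx=-4,dy=-9->C; (5,6):dx=+2,dy=+18->C; (5,7):dx=+4,dy=+1->C
  (5,8):dx=+1,dy=+12->C; (5,9):dx=+9,dy=+9->C; (5,10):dx=+6,dy=+4->C; (6,7):dx=+2,dy=-17->D
  (6,8):dx=-1,dy=-6->C; (6,9):dx=+7,dy=-9->D; (6,10):dx=+4,dy=-14->D; (7,8):dx=-3,dy=+11->D
  (7,9):dx=+5,dy=+8->C; (7,10):dx=+2,dy=+3->C; (8,9):dx=+8,dy=-3->D; (8,10):dx=+5,dy=-8->D
  (9,10):dx=-3,dy=-5->C
Step 2: C = 23, D = 22, total pairs = 45.
Step 3: tau = (C - D)/(n(n-1)/2) = (23 - 22)/45 = 0.022222.
Step 4: Exact two-sided p-value (enumerate n! = 3628800 permutations of y under H0): p = 1.000000.
Step 5: alpha = 0.1. fail to reject H0.

tau_b = 0.0222 (C=23, D=22), p = 1.000000, fail to reject H0.


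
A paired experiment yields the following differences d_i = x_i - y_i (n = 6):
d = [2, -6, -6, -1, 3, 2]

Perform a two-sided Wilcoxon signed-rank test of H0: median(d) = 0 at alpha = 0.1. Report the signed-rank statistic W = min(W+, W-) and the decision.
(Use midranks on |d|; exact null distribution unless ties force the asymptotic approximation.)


Step 1: Drop any zero differences (none here) and take |d_i|.
|d| = [2, 6, 6, 1, 3, 2]
Step 2: Midrank |d_i| (ties get averaged ranks).
ranks: |2|->2.5, |6|->5.5, |6|->5.5, |1|->1, |3|->4, |2|->2.5
Step 3: Attach original signs; sum ranks with positive sign and with negative sign.
W+ = 2.5 + 4 + 2.5 = 9
W- = 5.5 + 5.5 + 1 = 12
(Check: W+ + W- = 21 should equal n(n+1)/2 = 21.)
Step 4: Test statistic W = min(W+, W-) = 9.
Step 5: Ties in |d|, so use the tie-corrected normal approximation.
        E[W] = n(n+1)/4 = 6*7/4 = 10.5.
        Tie groups: |d|=2 (t=2), |d|=6 (t=2); sum(t^3 - t) = 12.
        Var[W] = n(n+1)(2n+1)/24 - sum(t^3-t)/48 = 546/24 - 12/48 = 22.5.
        z = (W - E[W]) / sqrt(Var[W]) = (9 - 10.5) / 4.7434 = -0.3162.
        Two-sided p = 2*Phi(z) = 0.751830.
Step 6: alpha = 0.1. fail to reject H0.

W+ = 9, W- = 12, W = min = 9, p = 0.751830, fail to reject H0.
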